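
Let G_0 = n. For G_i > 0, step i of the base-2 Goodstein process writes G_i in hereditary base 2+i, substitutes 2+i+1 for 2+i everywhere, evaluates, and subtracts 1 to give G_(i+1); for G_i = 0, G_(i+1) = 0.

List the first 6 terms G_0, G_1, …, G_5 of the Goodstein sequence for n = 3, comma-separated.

step 0: 3 = 2 + 1; sub 3 for 2: 3 + 1; = 4; G_1 = 4−1 = 3
step 1: 3 = 3; sub 4 for 3: 4; = 4; G_2 = 4−1 = 3
step 2: 3 = 3; sub 5 for 4: 3; = 3; G_3 = 3−1 = 2
step 3: 2 = 2; sub 6 for 5: 2; = 2; G_4 = 2−1 = 1
step 4: 1 = 1; sub 7 for 6: 1; = 1; G_5 = 1−1 = 0

3, 3, 3, 2, 1, 0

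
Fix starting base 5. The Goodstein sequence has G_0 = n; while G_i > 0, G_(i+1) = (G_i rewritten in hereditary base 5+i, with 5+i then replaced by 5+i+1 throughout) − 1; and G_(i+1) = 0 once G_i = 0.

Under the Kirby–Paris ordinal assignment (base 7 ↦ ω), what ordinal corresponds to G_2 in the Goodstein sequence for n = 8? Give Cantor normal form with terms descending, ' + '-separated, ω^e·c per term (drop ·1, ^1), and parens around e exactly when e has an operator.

ω + 1

G_0=8  [base 5] 5 + 3  →[5↦6]→  6 + 3 = 9  −1 ⇒ G_1=8
G_1=8  [base 6] 6 + 2  →[6↦7]→  7 + 2 = 9  −1 ⇒ G_2=8
G_2=8  [base 7] 7 + 1  →[7↦8]→  8 + 1 = 9  −1 ⇒ G_3=8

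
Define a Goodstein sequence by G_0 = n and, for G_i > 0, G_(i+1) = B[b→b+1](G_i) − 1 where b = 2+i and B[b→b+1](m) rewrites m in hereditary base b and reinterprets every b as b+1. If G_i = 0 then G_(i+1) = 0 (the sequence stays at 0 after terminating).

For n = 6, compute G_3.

3125

G_0 = 6. HB_2(6) = 2^2 + 2. Bump = 30. G_1 = 29.
G_1 = 29. HB_3(29) = 3^3 + 2. Bump = 258. G_2 = 257.
G_2 = 257. HB_4(257) = 4^4 + 1. Bump = 3126. G_3 = 3125.
G_3 = 3125. HB_5(3125) = 5^5. Bump = 46656. G_4 = 46655.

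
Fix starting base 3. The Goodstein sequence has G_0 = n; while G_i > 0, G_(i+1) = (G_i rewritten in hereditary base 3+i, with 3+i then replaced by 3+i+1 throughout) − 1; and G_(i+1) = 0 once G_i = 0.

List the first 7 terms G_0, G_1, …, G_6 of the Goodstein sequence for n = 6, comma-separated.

base 3: 6 = 2·3; at 4: 2·4 = 8; next = 7
base 4: 7 = 4 + 3; at 5: 5 + 3 = 8; next = 7
base 5: 7 = 5 + 2; at 6: 6 + 2 = 8; next = 7
base 6: 7 = 6 + 1; at 7: 7 + 1 = 8; next = 7
base 7: 7 = 7; at 8: 8 = 8; next = 7
base 8: 7 = 7; at 9: 7 = 7; next = 6

6, 7, 7, 7, 7, 7, 6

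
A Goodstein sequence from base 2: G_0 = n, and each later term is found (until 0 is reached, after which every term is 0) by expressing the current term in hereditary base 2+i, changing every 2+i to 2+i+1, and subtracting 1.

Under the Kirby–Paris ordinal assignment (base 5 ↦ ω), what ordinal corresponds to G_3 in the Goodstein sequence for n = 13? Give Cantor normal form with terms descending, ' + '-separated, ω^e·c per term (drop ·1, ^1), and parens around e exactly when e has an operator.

G_0 = 13. HB_2(13) = 2^(2 + 1) + 2^2 + 1. Bump = 109. G_1 = 108.
G_1 = 108. HB_3(108) = 3^(3 + 1) + 3^3. Bump = 1280. G_2 = 1279.
G_2 = 1279. HB_4(1279) = 4^(4 + 1) + 3·4^3 + 3·4^2 + 3·4 + 3. Bump = 16093. G_3 = 16092.
G_3 = 16092. HB_5(16092) = 5^(5 + 1) + 3·5^3 + 3·5^2 + 3·5 + 2. Bump = 280712. G_4 = 280711.

ω^(ω + 1) + ω^3·3 + ω^2·3 + ω·3 + 2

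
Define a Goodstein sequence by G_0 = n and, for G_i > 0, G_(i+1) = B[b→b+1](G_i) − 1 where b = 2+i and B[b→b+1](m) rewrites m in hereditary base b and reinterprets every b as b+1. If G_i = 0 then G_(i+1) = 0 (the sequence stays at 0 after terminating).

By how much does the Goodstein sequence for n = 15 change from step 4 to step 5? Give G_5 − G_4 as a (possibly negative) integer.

6261751

[0] 15 ≡ 2^(2 + 1) + 2^2 + 2 + 1 (base 2). Lift 3: 112. −1: 111.
[1] 111 ≡ 3^(3 + 1) + 3^3 + 3 (base 3). Lift 4: 1284. −1: 1283.
[2] 1283 ≡ 4^(4 + 1) + 4^4 + 3 (base 4). Lift 5: 18753. −1: 18752.
[3] 18752 ≡ 5^(5 + 1) + 5^5 + 2 (base 5). Lift 6: 326594. −1: 326593.
[4] 326593 ≡ 6^(6 + 1) + 6^6 + 1 (base 6). Lift 7: 6588345. −1: 6588344.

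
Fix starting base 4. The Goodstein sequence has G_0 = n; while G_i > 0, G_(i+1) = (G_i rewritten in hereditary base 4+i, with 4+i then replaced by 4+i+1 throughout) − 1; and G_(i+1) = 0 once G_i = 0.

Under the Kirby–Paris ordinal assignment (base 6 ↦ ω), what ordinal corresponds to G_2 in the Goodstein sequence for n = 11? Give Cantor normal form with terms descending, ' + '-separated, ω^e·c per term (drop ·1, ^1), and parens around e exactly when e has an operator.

base 4: 11 = 2·4 + 3; at 5: 2·5 + 3 = 13; next = 12
base 5: 12 = 2·5 + 2; at 6: 2·6 + 2 = 14; next = 13
base 6: 13 = 2·6 + 1; at 7: 2·7 + 1 = 15; next = 14

ω·2 + 1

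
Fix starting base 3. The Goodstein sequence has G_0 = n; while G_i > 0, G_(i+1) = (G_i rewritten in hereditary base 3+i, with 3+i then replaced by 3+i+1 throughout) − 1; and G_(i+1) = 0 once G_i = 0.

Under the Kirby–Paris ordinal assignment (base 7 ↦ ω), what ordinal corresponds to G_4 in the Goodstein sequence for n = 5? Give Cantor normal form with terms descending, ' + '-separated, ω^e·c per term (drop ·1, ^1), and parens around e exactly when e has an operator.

[0] 5 ≡ 3 + 2 (base 3). Lift 4: 6. −1: 5.
[1] 5 ≡ 4 + 1 (base 4). Lift 5: 6. −1: 5.
[2] 5 ≡ 5 (base 5). Lift 6: 6. −1: 5.
[3] 5 ≡ 5 (base 6). Lift 7: 5. −1: 4.
[4] 4 ≡ 4 (base 7). Lift 8: 4. −1: 3.

4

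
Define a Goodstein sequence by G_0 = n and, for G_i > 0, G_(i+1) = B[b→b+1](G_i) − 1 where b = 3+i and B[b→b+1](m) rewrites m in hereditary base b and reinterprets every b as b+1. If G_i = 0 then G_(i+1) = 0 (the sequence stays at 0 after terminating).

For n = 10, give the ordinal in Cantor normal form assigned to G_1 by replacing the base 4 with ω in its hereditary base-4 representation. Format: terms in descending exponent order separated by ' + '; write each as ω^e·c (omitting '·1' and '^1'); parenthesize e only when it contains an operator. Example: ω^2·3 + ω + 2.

G_0=10  [base 3] 3^2 + 1  →[3↦4]→  4^2 + 1 = 17  −1 ⇒ G_1=16
G_1=16  [base 4] 4^2  →[4↦5]→  5^2 = 25  −1 ⇒ G_2=24

ω^2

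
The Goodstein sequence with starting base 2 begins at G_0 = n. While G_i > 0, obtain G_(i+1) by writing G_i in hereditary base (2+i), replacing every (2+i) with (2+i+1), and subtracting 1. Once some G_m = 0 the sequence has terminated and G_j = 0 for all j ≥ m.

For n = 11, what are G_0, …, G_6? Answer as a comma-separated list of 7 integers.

(0) 11|_2 = 2^(2 + 1) + 2 + 1 ↦ 3^(3 + 1) + 3 + 1|_3 = 85 ⇒ 84
(1) 84|_3 = 3^(3 + 1) + 3 ↦ 4^(4 + 1) + 4|_4 = 1028 ⇒ 1027
(2) 1027|_4 = 4^(4 + 1) + 3 ↦ 5^(5 + 1) + 3|_5 = 15628 ⇒ 15627
(3) 15627|_5 = 5^(5 + 1) + 2 ↦ 6^(6 + 1) + 2|_6 = 279938 ⇒ 279937
(4) 279937|_6 = 6^(6 + 1) + 1 ↦ 7^(7 + 1) + 1|_7 = 5764802 ⇒ 5764801
(5) 5764801|_7 = 7^(7 + 1) ↦ 8^(8 + 1)|_8 = 134217728 ⇒ 134217727

11, 84, 1027, 15627, 279937, 5764801, 134217727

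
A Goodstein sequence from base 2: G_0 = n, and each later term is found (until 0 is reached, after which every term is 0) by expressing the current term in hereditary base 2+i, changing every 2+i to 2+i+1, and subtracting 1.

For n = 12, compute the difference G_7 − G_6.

3352566707

(0) 12|_2 = 2^(2 + 1) + 2^2 ↦ 3^(3 + 1) + 3^3|_3 = 108 ⇒ 107
(1) 107|_3 = 3^(3 + 1) + 2·3^2 + 2·3 + 2 ↦ 4^(4 + 1) + 2·4^2 + 2·4 + 2|_4 = 1066 ⇒ 1065
(2) 1065|_4 = 4^(4 + 1) + 2·4^2 + 2·4 + 1 ↦ 5^(5 + 1) + 2·5^2 + 2·5 + 1|_5 = 15686 ⇒ 15685
(3) 15685|_5 = 5^(5 + 1) + 2·5^2 + 2·5 ↦ 6^(6 + 1) + 2·6^2 + 2·6|_6 = 280020 ⇒ 280019
(4) 280019|_6 = 6^(6 + 1) + 2·6^2 + 6 + 5 ↦ 7^(7 + 1) + 2·7^2 + 7 + 5|_7 = 5764911 ⇒ 5764910
(5) 5764910|_7 = 7^(7 + 1) + 2·7^2 + 7 + 4 ↦ 8^(8 + 1) + 2·8^2 + 8 + 4|_8 = 134217868 ⇒ 134217867
(6) 134217867|_8 = 8^(8 + 1) + 2·8^2 + 8 + 3 ↦ 9^(9 + 1) + 2·9^2 + 9 + 3|_9 = 3486784575 ⇒ 3486784574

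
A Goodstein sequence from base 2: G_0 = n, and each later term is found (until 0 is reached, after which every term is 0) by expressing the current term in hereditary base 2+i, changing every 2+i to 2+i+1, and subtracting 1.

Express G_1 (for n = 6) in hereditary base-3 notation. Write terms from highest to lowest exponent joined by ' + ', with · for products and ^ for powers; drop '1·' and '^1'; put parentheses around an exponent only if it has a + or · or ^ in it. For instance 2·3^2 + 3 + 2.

3^3 + 2

step 0: 6 = 2^2 + 2; sub 3 for 2: 3^3 + 3; = 30; G_1 = 30−1 = 29
step 1: 29 = 3^3 + 2; sub 4 for 3: 4^4 + 2; = 258; G_2 = 258−1 = 257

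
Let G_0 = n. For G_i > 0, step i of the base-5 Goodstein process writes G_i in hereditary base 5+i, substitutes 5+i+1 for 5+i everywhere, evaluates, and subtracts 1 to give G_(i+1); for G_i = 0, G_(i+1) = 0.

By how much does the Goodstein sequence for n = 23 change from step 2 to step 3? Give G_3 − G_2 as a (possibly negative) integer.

3

step 0: 23 = 4·5 + 3; sub 6 for 5: 4·6 + 3; = 27; G_1 = 27−1 = 26
step 1: 26 = 4·6 + 2; sub 7 for 6: 4·7 + 2; = 30; G_2 = 30−1 = 29
step 2: 29 = 4·7 + 1; sub 8 for 7: 4·8 + 1; = 33; G_3 = 33−1 = 32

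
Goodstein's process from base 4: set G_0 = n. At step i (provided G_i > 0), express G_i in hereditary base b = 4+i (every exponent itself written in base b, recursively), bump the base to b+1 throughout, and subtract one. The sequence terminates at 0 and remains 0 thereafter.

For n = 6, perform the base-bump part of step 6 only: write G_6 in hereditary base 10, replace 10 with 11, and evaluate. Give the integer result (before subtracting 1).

6 —HB4→ 4 + 2 —bump→ 5 + 2 = 7 —(−1)→ 6
6 —HB5→ 5 + 1 —bump→ 6 + 1 = 7 —(−1)→ 6
6 —HB6→ 6 —bump→ 7 = 7 —(−1)→ 6
6 —HB7→ 6 —bump→ 6 = 6 —(−1)→ 5
5 —HB8→ 5 —bump→ 5 = 5 —(−1)→ 4
4 —HB9→ 4 —bump→ 4 = 4 —(−1)→ 3
3 —HB10→ 3 —bump→ 3 = 3 —(−1)→ 2

3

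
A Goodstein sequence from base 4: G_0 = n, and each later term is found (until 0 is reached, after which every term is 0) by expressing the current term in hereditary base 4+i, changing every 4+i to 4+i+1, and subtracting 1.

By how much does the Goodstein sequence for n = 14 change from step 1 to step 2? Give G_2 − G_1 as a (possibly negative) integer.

G_0=14  [base 4] 3·4 + 2  →[4↦5]→  3·5 + 2 = 17  −1 ⇒ G_1=16
G_1=16  [base 5] 3·5 + 1  →[5↦6]→  3·6 + 1 = 19  −1 ⇒ G_2=18

2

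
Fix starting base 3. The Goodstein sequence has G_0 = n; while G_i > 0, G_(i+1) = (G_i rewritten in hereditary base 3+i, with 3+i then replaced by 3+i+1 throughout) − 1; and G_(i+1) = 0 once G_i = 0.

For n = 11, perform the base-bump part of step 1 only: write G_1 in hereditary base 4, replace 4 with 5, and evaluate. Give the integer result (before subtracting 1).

G_0 = 11. HB_3(11) = 3^2 + 2. Bump = 18. G_1 = 17.
G_1 = 17. HB_4(17) = 4^2 + 1. Bump = 26. G_2 = 25.

26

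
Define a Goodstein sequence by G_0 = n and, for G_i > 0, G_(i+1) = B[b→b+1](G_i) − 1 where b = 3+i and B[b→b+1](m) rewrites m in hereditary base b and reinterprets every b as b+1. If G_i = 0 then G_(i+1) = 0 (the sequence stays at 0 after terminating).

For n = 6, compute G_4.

G_0 = 6. HB_3(6) = 2·3. Bump = 8. G_1 = 7.
G_1 = 7. HB_4(7) = 4 + 3. Bump = 8. G_2 = 7.
G_2 = 7. HB_5(7) = 5 + 2. Bump = 8. G_3 = 7.
G_3 = 7. HB_6(7) = 6 + 1. Bump = 8. G_4 = 7.
G_4 = 7. HB_7(7) = 7. Bump = 8. G_5 = 7.

7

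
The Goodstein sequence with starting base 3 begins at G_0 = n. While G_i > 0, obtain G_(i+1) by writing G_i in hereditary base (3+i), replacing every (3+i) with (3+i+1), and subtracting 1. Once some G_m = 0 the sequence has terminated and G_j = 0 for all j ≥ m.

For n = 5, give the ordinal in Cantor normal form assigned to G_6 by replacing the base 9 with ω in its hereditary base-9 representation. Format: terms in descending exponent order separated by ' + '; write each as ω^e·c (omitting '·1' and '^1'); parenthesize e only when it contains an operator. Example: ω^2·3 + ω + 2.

step 0: 5 = 3 + 2; sub 4 for 3: 4 + 2; = 6; G_1 = 6−1 = 5
step 1: 5 = 4 + 1; sub 5 for 4: 5 + 1; = 6; G_2 = 6−1 = 5
step 2: 5 = 5; sub 6 for 5: 6; = 6; G_3 = 6−1 = 5
step 3: 5 = 5; sub 7 for 6: 5; = 5; G_4 = 5−1 = 4
step 4: 4 = 4; sub 8 for 7: 4; = 4; G_5 = 4−1 = 3
step 5: 3 = 3; sub 9 for 8: 3; = 3; G_6 = 3−1 = 2
step 6: 2 = 2; sub 10 for 9: 2; = 2; G_7 = 2−1 = 1

2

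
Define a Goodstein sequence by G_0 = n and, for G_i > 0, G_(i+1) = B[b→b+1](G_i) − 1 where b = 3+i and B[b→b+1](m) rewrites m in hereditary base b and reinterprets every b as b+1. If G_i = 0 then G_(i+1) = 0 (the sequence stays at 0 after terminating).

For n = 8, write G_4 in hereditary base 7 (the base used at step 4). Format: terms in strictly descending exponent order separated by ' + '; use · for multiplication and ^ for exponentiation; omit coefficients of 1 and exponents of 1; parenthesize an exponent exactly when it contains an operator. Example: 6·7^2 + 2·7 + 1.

7 + 4

(0) 8|_3 = 2·3 + 2 ↦ 2·4 + 2|_4 = 10 ⇒ 9
(1) 9|_4 = 2·4 + 1 ↦ 2·5 + 1|_5 = 11 ⇒ 10
(2) 10|_5 = 2·5 ↦ 2·6|_6 = 12 ⇒ 11
(3) 11|_6 = 6 + 5 ↦ 7 + 5|_7 = 12 ⇒ 11
(4) 11|_7 = 7 + 4 ↦ 8 + 4|_8 = 12 ⇒ 11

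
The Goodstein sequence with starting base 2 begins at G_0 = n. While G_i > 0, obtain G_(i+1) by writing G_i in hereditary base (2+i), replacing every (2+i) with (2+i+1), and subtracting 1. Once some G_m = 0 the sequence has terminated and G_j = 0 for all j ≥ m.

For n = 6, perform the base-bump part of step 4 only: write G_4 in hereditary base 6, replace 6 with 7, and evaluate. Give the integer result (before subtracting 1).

G_0 = 6. HB_2(6) = 2^2 + 2. Bump = 30. G_1 = 29.
G_1 = 29. HB_3(29) = 3^3 + 2. Bump = 258. G_2 = 257.
G_2 = 257. HB_4(257) = 4^4 + 1. Bump = 3126. G_3 = 3125.
G_3 = 3125. HB_5(3125) = 5^5. Bump = 46656. G_4 = 46655.
G_4 = 46655. HB_6(46655) = 5·6^5 + 5·6^4 + 5·6^3 + 5·6^2 + 5·6 + 5. Bump = 98040. G_5 = 98039.

98040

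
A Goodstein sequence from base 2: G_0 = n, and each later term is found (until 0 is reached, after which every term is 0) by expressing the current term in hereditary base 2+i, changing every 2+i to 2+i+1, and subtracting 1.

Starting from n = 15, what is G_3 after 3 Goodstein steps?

G_0 = 15. HB_2(15) = 2^(2 + 1) + 2^2 + 2 + 1. Bump = 112. G_1 = 111.
G_1 = 111. HB_3(111) = 3^(3 + 1) + 3^3 + 3. Bump = 1284. G_2 = 1283.
G_2 = 1283. HB_4(1283) = 4^(4 + 1) + 4^4 + 3. Bump = 18753. G_3 = 18752.
G_3 = 18752. HB_5(18752) = 5^(5 + 1) + 5^5 + 2. Bump = 326594. G_4 = 326593.

18752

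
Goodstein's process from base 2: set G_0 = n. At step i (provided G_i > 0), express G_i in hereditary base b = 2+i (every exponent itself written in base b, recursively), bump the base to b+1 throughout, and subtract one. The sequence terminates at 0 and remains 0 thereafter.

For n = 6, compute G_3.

G_0=6  [base 2] 2^2 + 2  →[2↦3]→  3^3 + 3 = 30  −1 ⇒ G_1=29
G_1=29  [base 3] 3^3 + 2  →[3↦4]→  4^4 + 2 = 258  −1 ⇒ G_2=257
G_2=257  [base 4] 4^4 + 1  →[4↦5]→  5^5 + 1 = 3126  −1 ⇒ G_3=3125

3125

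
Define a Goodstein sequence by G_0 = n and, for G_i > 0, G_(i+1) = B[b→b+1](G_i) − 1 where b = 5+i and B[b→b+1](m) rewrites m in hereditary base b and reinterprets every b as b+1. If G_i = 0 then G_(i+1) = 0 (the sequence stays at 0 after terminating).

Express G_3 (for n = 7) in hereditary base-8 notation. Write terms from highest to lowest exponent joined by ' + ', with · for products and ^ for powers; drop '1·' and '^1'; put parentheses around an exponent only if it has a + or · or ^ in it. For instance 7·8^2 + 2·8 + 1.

step 0: 7 = 5 + 2; sub 6 for 5: 6 + 2; = 8; G_1 = 8−1 = 7
step 1: 7 = 6 + 1; sub 7 for 6: 7 + 1; = 8; G_2 = 8−1 = 7
step 2: 7 = 7; sub 8 for 7: 8; = 8; G_3 = 8−1 = 7
step 3: 7 = 7; sub 9 for 8: 7; = 7; G_4 = 7−1 = 6

7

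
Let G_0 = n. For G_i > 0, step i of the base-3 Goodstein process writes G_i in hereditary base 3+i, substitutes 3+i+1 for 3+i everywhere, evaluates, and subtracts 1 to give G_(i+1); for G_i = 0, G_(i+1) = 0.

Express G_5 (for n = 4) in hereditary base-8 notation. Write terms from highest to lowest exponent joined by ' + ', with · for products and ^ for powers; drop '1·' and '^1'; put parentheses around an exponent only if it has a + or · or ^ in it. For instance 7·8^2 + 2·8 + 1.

1

base 3: 4 = 3 + 1; at 4: 4 + 1 = 5; next = 4
base 4: 4 = 4; at 5: 5 = 5; next = 4
base 5: 4 = 4; at 6: 4 = 4; next = 3
base 6: 3 = 3; at 7: 3 = 3; next = 2
base 7: 2 = 2; at 8: 2 = 2; next = 1
base 8: 1 = 1; at 9: 1 = 1; next = 0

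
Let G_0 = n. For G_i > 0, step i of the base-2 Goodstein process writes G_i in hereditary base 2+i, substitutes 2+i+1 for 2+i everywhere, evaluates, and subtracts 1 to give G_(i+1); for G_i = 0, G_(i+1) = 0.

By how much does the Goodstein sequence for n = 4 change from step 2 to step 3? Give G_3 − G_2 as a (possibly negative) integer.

19

i=0: 4 = 2^2 (b=2); 2→3: 3^3 = 27; 27−1 = 26
i=1: 26 = 2·3^2 + 2·3 + 2 (b=3); 3→4: 2·4^2 + 2·4 + 2 = 42; 42−1 = 41
i=2: 41 = 2·4^2 + 2·4 + 1 (b=4); 4→5: 2·5^2 + 2·5 + 1 = 61; 61−1 = 60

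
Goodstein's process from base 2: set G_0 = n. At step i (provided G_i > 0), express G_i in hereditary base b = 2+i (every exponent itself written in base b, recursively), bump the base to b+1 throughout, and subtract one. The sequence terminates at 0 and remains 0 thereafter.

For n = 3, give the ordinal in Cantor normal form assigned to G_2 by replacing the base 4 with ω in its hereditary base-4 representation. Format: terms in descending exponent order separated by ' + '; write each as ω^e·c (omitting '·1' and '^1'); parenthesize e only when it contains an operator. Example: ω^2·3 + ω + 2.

3 —HB2→ 2 + 1 —bump→ 3 + 1 = 4 —(−1)→ 3
3 —HB3→ 3 —bump→ 4 = 4 —(−1)→ 3
3 —HB4→ 3 —bump→ 3 = 3 —(−1)→ 2

3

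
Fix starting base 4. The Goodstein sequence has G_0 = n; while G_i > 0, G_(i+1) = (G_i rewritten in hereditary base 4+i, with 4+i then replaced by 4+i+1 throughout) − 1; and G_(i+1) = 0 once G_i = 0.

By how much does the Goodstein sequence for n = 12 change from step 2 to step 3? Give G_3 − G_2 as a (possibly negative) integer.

1

base 4: 12 = 3·4; at 5: 3·5 = 15; next = 14
base 5: 14 = 2·5 + 4; at 6: 2·6 + 4 = 16; next = 15
base 6: 15 = 2·6 + 3; at 7: 2·7 + 3 = 17; next = 16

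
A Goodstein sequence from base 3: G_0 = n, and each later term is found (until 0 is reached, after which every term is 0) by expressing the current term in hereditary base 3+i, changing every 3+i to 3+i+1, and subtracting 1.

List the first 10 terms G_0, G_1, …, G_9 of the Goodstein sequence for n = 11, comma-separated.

G_0=11  [base 3] 3^2 + 2  →[3↦4]→  4^2 + 2 = 18  −1 ⇒ G_1=17
G_1=17  [base 4] 4^2 + 1  →[4↦5]→  5^2 + 1 = 26  −1 ⇒ G_2=25
G_2=25  [base 5] 5^2  →[5↦6]→  6^2 = 36  −1 ⇒ G_3=35
G_3=35  [base 6] 5·6 + 5  →[6↦7]→  5·7 + 5 = 40  −1 ⇒ G_4=39
G_4=39  [base 7] 5·7 + 4  →[7↦8]→  5·8 + 4 = 44  −1 ⇒ G_5=43
G_5=43  [base 8] 5·8 + 3  →[8↦9]→  5·9 + 3 = 48  −1 ⇒ G_6=47
G_6=47  [base 9] 5·9 + 2  →[9↦10]→  5·10 + 2 = 52  −1 ⇒ G_7=51
G_7=51  [base 10] 5·10 + 1  →[10↦11]→  5·11 + 1 = 56  −1 ⇒ G_8=55
G_8=55  [base 11] 5·11  →[11↦12]→  5·12 = 60  −1 ⇒ G_9=59

11, 17, 25, 35, 39, 43, 47, 51, 55, 59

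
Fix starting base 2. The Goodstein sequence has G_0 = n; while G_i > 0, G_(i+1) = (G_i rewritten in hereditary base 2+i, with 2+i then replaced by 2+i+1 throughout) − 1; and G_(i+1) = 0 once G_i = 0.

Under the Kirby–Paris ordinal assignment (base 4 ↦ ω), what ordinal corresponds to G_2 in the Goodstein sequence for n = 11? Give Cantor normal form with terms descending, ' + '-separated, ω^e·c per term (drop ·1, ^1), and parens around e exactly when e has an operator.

step 0: 11 = 2^(2 + 1) + 2 + 1; sub 3 for 2: 3^(3 + 1) + 3 + 1; = 85; G_1 = 85−1 = 84
step 1: 84 = 3^(3 + 1) + 3; sub 4 for 3: 4^(4 + 1) + 4; = 1028; G_2 = 1028−1 = 1027

ω^(ω + 1) + 3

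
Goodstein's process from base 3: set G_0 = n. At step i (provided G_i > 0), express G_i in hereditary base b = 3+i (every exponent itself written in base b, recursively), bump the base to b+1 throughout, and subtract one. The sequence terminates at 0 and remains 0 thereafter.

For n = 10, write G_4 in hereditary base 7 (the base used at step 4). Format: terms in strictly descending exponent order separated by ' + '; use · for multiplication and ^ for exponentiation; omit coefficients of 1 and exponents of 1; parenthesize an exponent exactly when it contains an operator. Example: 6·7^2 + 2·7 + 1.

4·7 + 2

step 0: 10 = 3^2 + 1; sub 4 for 3: 4^2 + 1; = 17; G_1 = 17−1 = 16
step 1: 16 = 4^2; sub 5 for 4: 5^2; = 25; G_2 = 25−1 = 24
step 2: 24 = 4·5 + 4; sub 6 for 5: 4·6 + 4; = 28; G_3 = 28−1 = 27
step 3: 27 = 4·6 + 3; sub 7 for 6: 4·7 + 3; = 31; G_4 = 31−1 = 30
step 4: 30 = 4·7 + 2; sub 8 for 7: 4·8 + 2; = 34; G_5 = 34−1 = 33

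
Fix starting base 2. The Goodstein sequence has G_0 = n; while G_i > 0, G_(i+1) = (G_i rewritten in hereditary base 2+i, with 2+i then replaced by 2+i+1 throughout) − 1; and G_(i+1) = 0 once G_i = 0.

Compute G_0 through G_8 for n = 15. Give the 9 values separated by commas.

15, 111, 1283, 18752, 326593, 6588344, 150994943, 3524450280, 100077777775

i=0: 15 = 2^(2 + 1) + 2^2 + 2 + 1 (b=2); 2→3: 3^(3 + 1) + 3^3 + 3 + 1 = 112; 112−1 = 111
i=1: 111 = 3^(3 + 1) + 3^3 + 3 (b=3); 3→4: 4^(4 + 1) + 4^4 + 4 = 1284; 1284−1 = 1283
i=2: 1283 = 4^(4 + 1) + 4^4 + 3 (b=4); 4→5: 5^(5 + 1) + 5^5 + 3 = 18753; 18753−1 = 18752
i=3: 18752 = 5^(5 + 1) + 5^5 + 2 (b=5); 5→6: 6^(6 + 1) + 6^6 + 2 = 326594; 326594−1 = 326593
i=4: 326593 = 6^(6 + 1) + 6^6 + 1 (b=6); 6→7: 7^(7 + 1) + 7^7 + 1 = 6588345; 6588345−1 = 6588344
i=5: 6588344 = 7^(7 + 1) + 7^7 (b=7); 7→8: 8^(8 + 1) + 8^8 = 150994944; 150994944−1 = 150994943
i=6: 150994943 = 8^(8 + 1) + 7·8^7 + 7·8^6 + 7·8^5 + 7·8^4 + 7·8^3 + 7·8^2 + 7·8 + 7 (b=8); 8→9: 9^(9 + 1) + 7·9^7 + 7·9^6 + 7·9^5 + 7·9^4 + 7·9^3 + 7·9^2 + 7·9 + 7 = 3524450281; 3524450281−1 = 3524450280
i=7: 3524450280 = 9^(9 + 1) + 7·9^7 + 7·9^6 + 7·9^5 + 7·9^4 + 7·9^3 + 7·9^2 + 7·9 + 6 (b=9); 9→10: 10^(10 + 1) + 7·10^7 + 7·10^6 + 7·10^5 + 7·10^4 + 7·10^3 + 7·10^2 + 7·10 + 6 = 100077777776; 100077777776−1 = 100077777775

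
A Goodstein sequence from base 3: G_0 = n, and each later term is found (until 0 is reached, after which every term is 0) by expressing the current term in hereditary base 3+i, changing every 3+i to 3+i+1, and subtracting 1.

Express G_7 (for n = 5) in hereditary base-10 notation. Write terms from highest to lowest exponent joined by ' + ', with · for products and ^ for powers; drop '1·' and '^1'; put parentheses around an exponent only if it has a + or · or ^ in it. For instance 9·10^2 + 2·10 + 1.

1

(0) 5|_3 = 3 + 2 ↦ 4 + 2|_4 = 6 ⇒ 5
(1) 5|_4 = 4 + 1 ↦ 5 + 1|_5 = 6 ⇒ 5
(2) 5|_5 = 5 ↦ 6|_6 = 6 ⇒ 5
(3) 5|_6 = 5 ↦ 5|_7 = 5 ⇒ 4
(4) 4|_7 = 4 ↦ 4|_8 = 4 ⇒ 3
(5) 3|_8 = 3 ↦ 3|_9 = 3 ⇒ 2
(6) 2|_9 = 2 ↦ 2|_10 = 2 ⇒ 1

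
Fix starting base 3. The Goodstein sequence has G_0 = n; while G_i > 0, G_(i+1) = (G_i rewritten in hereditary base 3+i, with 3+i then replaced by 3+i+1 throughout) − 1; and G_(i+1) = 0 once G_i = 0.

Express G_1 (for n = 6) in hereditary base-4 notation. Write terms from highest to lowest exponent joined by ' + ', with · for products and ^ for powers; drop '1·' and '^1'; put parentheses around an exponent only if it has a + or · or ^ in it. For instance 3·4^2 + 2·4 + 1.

4 + 3

base 3: 6 = 2·3; at 4: 2·4 = 8; next = 7
base 4: 7 = 4 + 3; at 5: 5 + 3 = 8; next = 7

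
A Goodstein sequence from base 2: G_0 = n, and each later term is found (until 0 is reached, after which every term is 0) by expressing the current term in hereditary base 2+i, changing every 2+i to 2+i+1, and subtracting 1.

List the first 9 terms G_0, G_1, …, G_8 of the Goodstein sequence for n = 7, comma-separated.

G_0=7  [base 2] 2^2 + 2 + 1  →[2↦3]→  3^3 + 3 + 1 = 31  −1 ⇒ G_1=30
G_1=30  [base 3] 3^3 + 3  →[3↦4]→  4^4 + 4 = 260  −1 ⇒ G_2=259
G_2=259  [base 4] 4^4 + 3  →[4↦5]→  5^5 + 3 = 3128  −1 ⇒ G_3=3127
G_3=3127  [base 5] 5^5 + 2  →[5↦6]→  6^6 + 2 = 46658  −1 ⇒ G_4=46657
G_4=46657  [base 6] 6^6 + 1  →[6↦7]→  7^7 + 1 = 823544  −1 ⇒ G_5=823543
G_5=823543  [base 7] 7^7  →[7↦8]→  8^8 = 16777216  −1 ⇒ G_6=16777215
G_6=16777215  [base 8] 7·8^7 + 7·8^6 + 7·8^5 + 7·8^4 + 7·8^3 + 7·8^2 + 7·8 + 7  →[8↦9]→  7·9^7 + 7·9^6 + 7·9^5 + 7·9^4 + 7·9^3 + 7·9^2 + 7·9 + 7 = 37665880  −1 ⇒ G_7=37665879
G_7=37665879  [base 9] 7·9^7 + 7·9^6 + 7·9^5 + 7·9^4 + 7·9^3 + 7·9^2 + 7·9 + 6  →[9↦10]→  7·10^7 + 7·10^6 + 7·10^5 + 7·10^4 + 7·10^3 + 7·10^2 + 7·10 + 6 = 77777776  −1 ⇒ G_8=77777775

7, 30, 259, 3127, 46657, 823543, 16777215, 37665879, 77777775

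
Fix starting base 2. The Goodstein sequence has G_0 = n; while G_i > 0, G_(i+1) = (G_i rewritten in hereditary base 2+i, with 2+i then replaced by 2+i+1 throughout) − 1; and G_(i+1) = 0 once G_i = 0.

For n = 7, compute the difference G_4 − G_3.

i=0: 7 = 2^2 + 2 + 1 (b=2); 2→3: 3^3 + 3 + 1 = 31; 31−1 = 30
i=1: 30 = 3^3 + 3 (b=3); 3→4: 4^4 + 4 = 260; 260−1 = 259
i=2: 259 = 4^4 + 3 (b=4); 4→5: 5^5 + 3 = 3128; 3128−1 = 3127
i=3: 3127 = 5^5 + 2 (b=5); 5→6: 6^6 + 2 = 46658; 46658−1 = 46657

43530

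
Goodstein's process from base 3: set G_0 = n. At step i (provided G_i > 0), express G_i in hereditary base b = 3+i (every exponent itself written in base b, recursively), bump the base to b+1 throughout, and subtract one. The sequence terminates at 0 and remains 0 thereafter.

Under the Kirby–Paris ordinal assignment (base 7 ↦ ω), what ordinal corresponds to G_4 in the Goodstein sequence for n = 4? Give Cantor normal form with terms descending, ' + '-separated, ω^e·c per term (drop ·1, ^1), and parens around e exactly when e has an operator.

G_0=4  [base 3] 3 + 1  →[3↦4]→  4 + 1 = 5  −1 ⇒ G_1=4
G_1=4  [base 4] 4  →[4↦5]→  5 = 5  −1 ⇒ G_2=4
G_2=4  [base 5] 4  →[5↦6]→  4 = 4  −1 ⇒ G_3=3
G_3=3  [base 6] 3  →[6↦7]→  3 = 3  −1 ⇒ G_4=2

2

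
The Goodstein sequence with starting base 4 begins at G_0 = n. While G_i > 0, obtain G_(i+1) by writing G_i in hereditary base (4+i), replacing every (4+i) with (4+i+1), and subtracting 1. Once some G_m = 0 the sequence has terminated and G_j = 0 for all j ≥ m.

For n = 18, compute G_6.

63

i=0: 18 = 4^2 + 2 (b=4); 4→5: 5^2 + 2 = 27; 27−1 = 26
i=1: 26 = 5^2 + 1 (b=5); 5→6: 6^2 + 1 = 37; 37−1 = 36
i=2: 36 = 6^2 (b=6); 6→7: 7^2 = 49; 49−1 = 48
i=3: 48 = 6·7 + 6 (b=7); 7→8: 6·8 + 6 = 54; 54−1 = 53
i=4: 53 = 6·8 + 5 (b=8); 8→9: 6·9 + 5 = 59; 59−1 = 58
i=5: 58 = 6·9 + 4 (b=9); 9→10: 6·10 + 4 = 64; 64−1 = 63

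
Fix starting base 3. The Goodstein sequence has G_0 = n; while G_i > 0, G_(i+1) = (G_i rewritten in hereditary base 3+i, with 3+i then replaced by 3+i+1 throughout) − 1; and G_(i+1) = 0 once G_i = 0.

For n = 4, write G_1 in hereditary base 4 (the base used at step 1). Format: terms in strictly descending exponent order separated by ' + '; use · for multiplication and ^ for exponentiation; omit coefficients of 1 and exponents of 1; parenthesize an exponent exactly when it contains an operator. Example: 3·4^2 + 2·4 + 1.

4

step 0: 4 = 3 + 1; sub 4 for 3: 4 + 1; = 5; G_1 = 5−1 = 4
step 1: 4 = 4; sub 5 for 4: 5; = 5; G_2 = 5−1 = 4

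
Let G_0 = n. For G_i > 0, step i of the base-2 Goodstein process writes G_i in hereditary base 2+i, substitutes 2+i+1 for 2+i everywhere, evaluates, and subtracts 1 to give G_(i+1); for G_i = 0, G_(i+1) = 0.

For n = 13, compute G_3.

base 2: 13 = 2^(2 + 1) + 2^2 + 1; at 3: 3^(3 + 1) + 3^3 + 1 = 109; next = 108
base 3: 108 = 3^(3 + 1) + 3^3; at 4: 4^(4 + 1) + 4^4 = 1280; next = 1279
base 4: 1279 = 4^(4 + 1) + 3·4^3 + 3·4^2 + 3·4 + 3; at 5: 5^(5 + 1) + 3·5^3 + 3·5^2 + 3·5 + 3 = 16093; next = 16092
base 5: 16092 = 5^(5 + 1) + 3·5^3 + 3·5^2 + 3·5 + 2; at 6: 6^(6 + 1) + 3·6^3 + 3·6^2 + 3·6 + 2 = 280712; next = 280711

16092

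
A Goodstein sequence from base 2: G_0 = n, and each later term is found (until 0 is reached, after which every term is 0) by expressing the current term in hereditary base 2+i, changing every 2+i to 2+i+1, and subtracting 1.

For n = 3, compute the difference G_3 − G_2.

i=0: 3 = 2 + 1 (b=2); 2→3: 3 + 1 = 4; 4−1 = 3
i=1: 3 = 3 (b=3); 3→4: 4 = 4; 4−1 = 3
i=2: 3 = 3 (b=4); 4→5: 3 = 3; 3−1 = 2

-1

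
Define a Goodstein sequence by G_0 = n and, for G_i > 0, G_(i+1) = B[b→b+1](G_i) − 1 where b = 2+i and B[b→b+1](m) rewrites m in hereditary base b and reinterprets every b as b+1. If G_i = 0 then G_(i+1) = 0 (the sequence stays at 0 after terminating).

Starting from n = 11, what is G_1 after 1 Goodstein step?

G_0=11  [base 2] 2^(2 + 1) + 2 + 1  →[2↦3]→  3^(3 + 1) + 3 + 1 = 85  −1 ⇒ G_1=84
G_1=84  [base 3] 3^(3 + 1) + 3  →[3↦4]→  4^(4 + 1) + 4 = 1028  −1 ⇒ G_2=1027

84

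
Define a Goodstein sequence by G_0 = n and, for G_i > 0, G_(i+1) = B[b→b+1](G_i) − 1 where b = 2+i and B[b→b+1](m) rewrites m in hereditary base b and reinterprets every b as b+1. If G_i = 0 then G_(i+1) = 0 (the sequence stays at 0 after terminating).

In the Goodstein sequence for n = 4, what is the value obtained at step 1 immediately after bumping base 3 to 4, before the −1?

42

step 0: 4 = 2^2; sub 3 for 2: 3^3; = 27; G_1 = 27−1 = 26
step 1: 26 = 2·3^2 + 2·3 + 2; sub 4 for 3: 2·4^2 + 2·4 + 2; = 42; G_2 = 42−1 = 41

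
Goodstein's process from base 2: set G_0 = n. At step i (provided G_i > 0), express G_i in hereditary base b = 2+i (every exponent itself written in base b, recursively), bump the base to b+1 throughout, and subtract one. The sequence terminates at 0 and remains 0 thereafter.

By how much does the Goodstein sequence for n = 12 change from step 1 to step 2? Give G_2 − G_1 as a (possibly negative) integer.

12 —HB2→ 2^(2 + 1) + 2^2 —bump→ 3^(3 + 1) + 3^3 = 108 —(−1)→ 107
107 —HB3→ 3^(3 + 1) + 2·3^2 + 2·3 + 2 —bump→ 4^(4 + 1) + 2·4^2 + 2·4 + 2 = 1066 —(−1)→ 1065

958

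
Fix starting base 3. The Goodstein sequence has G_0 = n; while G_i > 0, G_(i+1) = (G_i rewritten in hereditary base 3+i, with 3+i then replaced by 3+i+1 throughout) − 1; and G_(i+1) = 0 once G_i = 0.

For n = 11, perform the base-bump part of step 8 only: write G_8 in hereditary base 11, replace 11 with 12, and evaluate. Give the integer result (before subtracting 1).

60

[0] 11 ≡ 3^2 + 2 (base 3). Lift 4: 18. −1: 17.
[1] 17 ≡ 4^2 + 1 (base 4). Lift 5: 26. −1: 25.
[2] 25 ≡ 5^2 (base 5). Lift 6: 36. −1: 35.
[3] 35 ≡ 5·6 + 5 (base 6). Lift 7: 40. −1: 39.
[4] 39 ≡ 5·7 + 4 (base 7). Lift 8: 44. −1: 43.
[5] 43 ≡ 5·8 + 3 (base 8). Lift 9: 48. −1: 47.
[6] 47 ≡ 5·9 + 2 (base 9). Lift 10: 52. −1: 51.
[7] 51 ≡ 5·10 + 1 (base 10). Lift 11: 56. −1: 55.
[8] 55 ≡ 5·11 (base 11). Lift 12: 60. −1: 59.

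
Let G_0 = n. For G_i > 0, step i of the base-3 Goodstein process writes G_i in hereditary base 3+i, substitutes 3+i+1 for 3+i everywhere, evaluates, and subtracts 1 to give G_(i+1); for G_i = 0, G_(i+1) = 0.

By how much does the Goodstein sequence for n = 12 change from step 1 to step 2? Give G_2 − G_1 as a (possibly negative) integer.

8

step 0: 12 = 3^2 + 3; sub 4 for 3: 4^2 + 4; = 20; G_1 = 20−1 = 19
step 1: 19 = 4^2 + 3; sub 5 for 4: 5^2 + 3; = 28; G_2 = 28−1 = 27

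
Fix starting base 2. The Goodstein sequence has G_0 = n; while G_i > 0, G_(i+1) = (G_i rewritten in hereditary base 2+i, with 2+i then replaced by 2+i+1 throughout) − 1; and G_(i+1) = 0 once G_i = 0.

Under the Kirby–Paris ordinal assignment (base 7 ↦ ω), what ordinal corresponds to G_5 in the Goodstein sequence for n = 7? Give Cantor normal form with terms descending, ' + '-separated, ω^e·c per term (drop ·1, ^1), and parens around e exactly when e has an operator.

(0) 7|_2 = 2^2 + 2 + 1 ↦ 3^3 + 3 + 1|_3 = 31 ⇒ 30
(1) 30|_3 = 3^3 + 3 ↦ 4^4 + 4|_4 = 260 ⇒ 259
(2) 259|_4 = 4^4 + 3 ↦ 5^5 + 3|_5 = 3128 ⇒ 3127
(3) 3127|_5 = 5^5 + 2 ↦ 6^6 + 2|_6 = 46658 ⇒ 46657
(4) 46657|_6 = 6^6 + 1 ↦ 7^7 + 1|_7 = 823544 ⇒ 823543
(5) 823543|_7 = 7^7 ↦ 8^8|_8 = 16777216 ⇒ 16777215

ω^ω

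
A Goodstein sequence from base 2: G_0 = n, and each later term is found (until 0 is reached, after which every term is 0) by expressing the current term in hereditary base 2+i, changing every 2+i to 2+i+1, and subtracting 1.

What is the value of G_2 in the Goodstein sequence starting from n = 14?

14 —HB2→ 2^(2 + 1) + 2^2 + 2 —bump→ 3^(3 + 1) + 3^3 + 3 = 111 —(−1)→ 110
110 —HB3→ 3^(3 + 1) + 3^3 + 2 —bump→ 4^(4 + 1) + 4^4 + 2 = 1282 —(−1)→ 1281
1281 —HB4→ 4^(4 + 1) + 4^4 + 1 —bump→ 5^(5 + 1) + 5^5 + 1 = 18751 —(−1)→ 18750

1281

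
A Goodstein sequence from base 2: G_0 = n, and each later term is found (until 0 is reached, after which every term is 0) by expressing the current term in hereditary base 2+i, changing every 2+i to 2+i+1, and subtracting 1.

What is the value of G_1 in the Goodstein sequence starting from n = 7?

step 0: 7 = 2^2 + 2 + 1; sub 3 for 2: 3^3 + 3 + 1; = 31; G_1 = 31−1 = 30
step 1: 30 = 3^3 + 3; sub 4 for 3: 4^4 + 4; = 260; G_2 = 260−1 = 259

30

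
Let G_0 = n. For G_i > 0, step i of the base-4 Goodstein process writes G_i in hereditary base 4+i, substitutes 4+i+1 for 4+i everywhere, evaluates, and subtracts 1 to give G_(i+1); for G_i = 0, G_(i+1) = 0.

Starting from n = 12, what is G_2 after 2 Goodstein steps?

15

i=0: 12 = 3·4 (b=4); 4→5: 3·5 = 15; 15−1 = 14
i=1: 14 = 2·5 + 4 (b=5); 5→6: 2·6 + 4 = 16; 16−1 = 15
i=2: 15 = 2·6 + 3 (b=6); 6→7: 2·7 + 3 = 17; 17−1 = 16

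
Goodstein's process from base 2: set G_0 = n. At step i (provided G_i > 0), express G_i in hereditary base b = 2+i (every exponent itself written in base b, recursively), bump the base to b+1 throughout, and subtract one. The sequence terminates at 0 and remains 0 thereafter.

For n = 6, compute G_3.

3125

(0) 6|_2 = 2^2 + 2 ↦ 3^3 + 3|_3 = 30 ⇒ 29
(1) 29|_3 = 3^3 + 2 ↦ 4^4 + 2|_4 = 258 ⇒ 257
(2) 257|_4 = 4^4 + 1 ↦ 5^5 + 1|_5 = 3126 ⇒ 3125
(3) 3125|_5 = 5^5 ↦ 6^6|_6 = 46656 ⇒ 46655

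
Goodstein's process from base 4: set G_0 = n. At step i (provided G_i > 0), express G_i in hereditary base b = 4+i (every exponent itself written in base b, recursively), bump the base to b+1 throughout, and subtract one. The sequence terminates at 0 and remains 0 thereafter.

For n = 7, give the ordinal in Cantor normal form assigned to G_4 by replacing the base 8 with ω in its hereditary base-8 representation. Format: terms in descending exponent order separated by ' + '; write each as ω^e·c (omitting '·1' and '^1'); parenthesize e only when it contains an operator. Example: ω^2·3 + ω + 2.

i=0: 7 = 4 + 3 (b=4); 4→5: 5 + 3 = 8; 8−1 = 7
i=1: 7 = 5 + 2 (b=5); 5→6: 6 + 2 = 8; 8−1 = 7
i=2: 7 = 6 + 1 (b=6); 6→7: 7 + 1 = 8; 8−1 = 7
i=3: 7 = 7 (b=7); 7→8: 8 = 8; 8−1 = 7
i=4: 7 = 7 (b=8); 8→9: 7 = 7; 7−1 = 6

7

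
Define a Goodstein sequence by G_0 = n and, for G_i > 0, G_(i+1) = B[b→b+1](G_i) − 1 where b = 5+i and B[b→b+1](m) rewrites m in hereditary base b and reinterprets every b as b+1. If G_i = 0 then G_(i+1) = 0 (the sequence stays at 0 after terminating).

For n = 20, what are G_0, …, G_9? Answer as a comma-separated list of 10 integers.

step 0: 20 = 4·5; sub 6 for 5: 4·6; = 24; G_1 = 24−1 = 23
step 1: 23 = 3·6 + 5; sub 7 for 6: 3·7 + 5; = 26; G_2 = 26−1 = 25
step 2: 25 = 3·7 + 4; sub 8 for 7: 3·8 + 4; = 28; G_3 = 28−1 = 27
step 3: 27 = 3·8 + 3; sub 9 for 8: 3·9 + 3; = 30; G_4 = 30−1 = 29
step 4: 29 = 3·9 + 2; sub 10 for 9: 3·10 + 2; = 32; G_5 = 32−1 = 31
step 5: 31 = 3·10 + 1; sub 11 for 10: 3·11 + 1; = 34; G_6 = 34−1 = 33
step 6: 33 = 3·11; sub 12 for 11: 3·12; = 36; G_7 = 36−1 = 35
step 7: 35 = 2·12 + 11; sub 13 for 12: 2·13 + 11; = 37; G_8 = 37−1 = 36
step 8: 36 = 2·13 + 10; sub 14 for 13: 2·14 + 10; = 38; G_9 = 38−1 = 37

20, 23, 25, 27, 29, 31, 33, 35, 36, 37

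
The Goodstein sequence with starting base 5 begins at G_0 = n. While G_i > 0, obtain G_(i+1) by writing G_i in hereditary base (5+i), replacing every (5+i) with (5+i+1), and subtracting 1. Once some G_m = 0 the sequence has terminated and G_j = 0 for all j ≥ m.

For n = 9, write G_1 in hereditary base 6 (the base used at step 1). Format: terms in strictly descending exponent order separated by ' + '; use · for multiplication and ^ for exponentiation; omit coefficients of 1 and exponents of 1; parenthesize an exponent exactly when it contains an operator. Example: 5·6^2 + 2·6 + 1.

base 5: 9 = 5 + 4; at 6: 6 + 4 = 10; next = 9
base 6: 9 = 6 + 3; at 7: 7 + 3 = 10; next = 9

6 + 3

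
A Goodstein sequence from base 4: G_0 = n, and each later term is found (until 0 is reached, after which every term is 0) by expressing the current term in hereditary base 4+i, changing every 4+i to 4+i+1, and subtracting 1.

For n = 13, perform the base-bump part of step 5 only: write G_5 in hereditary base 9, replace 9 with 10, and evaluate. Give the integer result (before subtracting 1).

G_0 = 13. HB_4(13) = 3·4 + 1. Bump = 16. G_1 = 15.
G_1 = 15. HB_5(15) = 3·5. Bump = 18. G_2 = 17.
G_2 = 17. HB_6(17) = 2·6 + 5. Bump = 19. G_3 = 18.
G_3 = 18. HB_7(18) = 2·7 + 4. Bump = 20. G_4 = 19.
G_4 = 19. HB_8(19) = 2·8 + 3. Bump = 21. G_5 = 20.
G_5 = 20. HB_9(20) = 2·9 + 2. Bump = 22. G_6 = 21.

22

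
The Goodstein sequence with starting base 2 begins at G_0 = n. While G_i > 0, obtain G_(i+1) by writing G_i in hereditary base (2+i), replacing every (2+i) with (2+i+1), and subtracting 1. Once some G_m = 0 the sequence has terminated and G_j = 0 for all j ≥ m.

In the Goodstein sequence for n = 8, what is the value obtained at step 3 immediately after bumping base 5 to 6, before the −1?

step 0: 8 = 2^(2 + 1); sub 3 for 2: 3^(3 + 1); = 81; G_1 = 81−1 = 80
step 1: 80 = 2·3^3 + 2·3^2 + 2·3 + 2; sub 4 for 3: 2·4^4 + 2·4^2 + 2·4 + 2; = 554; G_2 = 554−1 = 553
step 2: 553 = 2·4^4 + 2·4^2 + 2·4 + 1; sub 5 for 4: 2·5^5 + 2·5^2 + 2·5 + 1; = 6311; G_3 = 6311−1 = 6310
step 3: 6310 = 2·5^5 + 2·5^2 + 2·5; sub 6 for 5: 2·6^6 + 2·6^2 + 2·6; = 93396; G_4 = 93396−1 = 93395

93396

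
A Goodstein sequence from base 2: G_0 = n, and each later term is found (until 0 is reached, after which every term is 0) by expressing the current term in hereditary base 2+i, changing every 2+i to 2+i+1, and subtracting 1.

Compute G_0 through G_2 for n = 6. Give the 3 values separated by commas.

6, 29, 257

G_0 = 6. HB_2(6) = 2^2 + 2. Bump = 30. G_1 = 29.
G_1 = 29. HB_3(29) = 3^3 + 2. Bump = 258. G_2 = 257.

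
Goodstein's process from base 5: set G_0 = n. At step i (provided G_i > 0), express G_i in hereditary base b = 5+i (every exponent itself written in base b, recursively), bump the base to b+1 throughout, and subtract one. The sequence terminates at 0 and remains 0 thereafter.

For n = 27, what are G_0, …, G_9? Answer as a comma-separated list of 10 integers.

G_0 = 27. HB_5(27) = 5^2 + 2. Bump = 38. G_1 = 37.
G_1 = 37. HB_6(37) = 6^2 + 1. Bump = 50. G_2 = 49.
G_2 = 49. HB_7(49) = 7^2. Bump = 64. G_3 = 63.
G_3 = 63. HB_8(63) = 7·8 + 7. Bump = 70. G_4 = 69.
G_4 = 69. HB_9(69) = 7·9 + 6. Bump = 76. G_5 = 75.
G_5 = 75. HB_10(75) = 7·10 + 5. Bump = 82. G_6 = 81.
G_6 = 81. HB_11(81) = 7·11 + 4. Bump = 88. G_7 = 87.
G_7 = 87. HB_12(87) = 7·12 + 3. Bump = 94. G_8 = 93.
G_8 = 93. HB_13(93) = 7·13 + 2. Bump = 100. G_9 = 99.

27, 37, 49, 63, 69, 75, 81, 87, 93, 99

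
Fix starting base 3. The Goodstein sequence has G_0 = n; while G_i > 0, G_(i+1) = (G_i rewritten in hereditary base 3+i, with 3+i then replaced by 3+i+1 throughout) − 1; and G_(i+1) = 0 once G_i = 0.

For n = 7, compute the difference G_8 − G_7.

G_0 = 7. HB_3(7) = 2·3 + 1. Bump = 9. G_1 = 8.
G_1 = 8. HB_4(8) = 2·4. Bump = 10. G_2 = 9.
G_2 = 9. HB_5(9) = 5 + 4. Bump = 10. G_3 = 9.
G_3 = 9. HB_6(9) = 6 + 3. Bump = 10. G_4 = 9.
G_4 = 9. HB_7(9) = 7 + 2. Bump = 10. G_5 = 9.
G_5 = 9. HB_8(9) = 8 + 1. Bump = 10. G_6 = 9.
G_6 = 9. HB_9(9) = 9. Bump = 10. G_7 = 9.
G_7 = 9. HB_10(9) = 9. Bump = 9. G_8 = 8.

-1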